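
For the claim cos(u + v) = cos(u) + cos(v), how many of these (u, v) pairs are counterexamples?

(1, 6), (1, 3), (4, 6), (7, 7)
Testing each pair:
(1, 6): LHS = cos(7) ≈ 0.7539, RHS = cos(1) + cos(6) ≈ 1.5 → counterexample
(1, 3): LHS = cos(4) ≈ -0.6536, RHS = cos(3) + cos(1) ≈ -0.4497 → counterexample
(4, 6): LHS = cos(10) ≈ -0.8391, RHS = cos(4) + cos(6) ≈ 0.3065 → counterexample
(7, 7): LHS = cos(14) ≈ 0.1367, RHS = 2·cos(7) ≈ 1.508 → counterexample

That makes 4 counterexamples.

Answer: 4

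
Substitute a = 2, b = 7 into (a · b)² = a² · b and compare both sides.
LHS = (2 · 7)² = 196
RHS = 2² · 7 = 28

LHS ≠ RHS, so the equation does not hold here.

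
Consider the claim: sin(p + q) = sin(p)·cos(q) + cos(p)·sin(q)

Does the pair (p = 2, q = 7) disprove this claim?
No

Substituting p = 2, q = 7:
LHS = sin(2 + 7) = sin(9) ≈ 0.4121
RHS = sin(2)·cos(7) + cos(2)·sin(7) = sin(7)·cos(2) + sin(2)·cos(7) ≈ 0.4121

The sides agree, so this pair does not disprove the claim.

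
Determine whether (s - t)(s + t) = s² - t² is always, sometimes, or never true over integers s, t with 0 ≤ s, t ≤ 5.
Always true

The identity holds for every pair in the range. For instance at (s, t) = (1, 4): both sides equal -15.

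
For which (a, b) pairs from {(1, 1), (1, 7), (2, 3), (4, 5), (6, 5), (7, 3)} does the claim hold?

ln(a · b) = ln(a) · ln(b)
(1, 1)

Testing each pair:
(1, 1): LHS = 0, RHS = 0 → holds
(1, 7): LHS = ln(7) ≈ 1.946, RHS = 0 → fails
(2, 3): LHS = ln(6) ≈ 1.792, RHS = ln(2)·ln(3) ≈ 0.7615 → fails
(4, 5): LHS = ln(20) ≈ 2.996, RHS = ln(4)·ln(5) ≈ 2.231 → fails
(6, 5): LHS = ln(30) ≈ 3.401, RHS = ln(5)·ln(6) ≈ 2.884 → fails
(7, 3): LHS = ln(21) ≈ 3.045, RHS = ln(3)·ln(7) ≈ 2.138 → fails

1 of 6 pairs satisfies the claim.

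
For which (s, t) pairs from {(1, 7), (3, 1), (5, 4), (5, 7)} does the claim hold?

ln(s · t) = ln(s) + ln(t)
Testing each pair:
(1, 7): LHS = ln(7) ≈ 1.946, RHS = ln(7) ≈ 1.946 → holds
(3, 1): LHS = ln(3) ≈ 1.099, RHS = ln(3) ≈ 1.099 → holds
(5, 4): LHS = ln(20) ≈ 2.996, RHS = ln(4) + ln(5) ≈ 2.996 → holds
(5, 7): LHS = ln(35) ≈ 3.555, RHS = ln(5) + ln(7) ≈ 3.555 → holds

Every pair satisfies the claim.

Answer: All pairs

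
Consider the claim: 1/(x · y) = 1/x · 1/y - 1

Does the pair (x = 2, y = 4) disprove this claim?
Substituting x = 2, y = 4:
LHS = 1/(2 · 4) = 1/8
RHS = 1/2 · 1/4 - 1 = -7/8

Since LHS ≠ RHS, this pair disproves the claim.

Answer: Yes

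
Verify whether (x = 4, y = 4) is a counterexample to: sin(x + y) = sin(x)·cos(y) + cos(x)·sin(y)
No

Substituting x = 4, y = 4:
LHS = sin(4 + 4) = sin(8) ≈ 0.9894
RHS = sin(4)·cos(4) + cos(4)·sin(4) = 2·sin(4)·cos(4) ≈ 0.9894

The sides agree, so this pair does not disprove the claim.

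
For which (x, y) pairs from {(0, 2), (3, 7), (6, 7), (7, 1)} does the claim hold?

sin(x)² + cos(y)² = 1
Testing each pair:
(0, 2): LHS = cos(2)² ≈ 0.1732, RHS = 1 → fails
(3, 7): LHS = sin(3)² + cos(7)² ≈ 0.5883, RHS = 1 → fails
(6, 7): LHS = sin(6)² + cos(7)² ≈ 0.6464, RHS = 1 → fails
(7, 1): LHS = cos(1)² + sin(7)² ≈ 0.7236, RHS = 1 → fails

No pair satisfies the claim.

Answer: None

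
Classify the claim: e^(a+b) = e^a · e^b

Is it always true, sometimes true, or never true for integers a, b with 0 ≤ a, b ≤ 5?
The identity holds for every pair in the range. For instance at (a, b) = (0, 0): both sides equal 1.

Answer: Always true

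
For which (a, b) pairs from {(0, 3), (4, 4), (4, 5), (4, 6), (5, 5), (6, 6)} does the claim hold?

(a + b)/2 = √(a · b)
Testing each pair:
(0, 3): LHS = 3/2, RHS = 0 → fails
(4, 4): LHS = 4, RHS = 4 → holds
(4, 5): LHS = 9/2, RHS = 2·√(5) ≈ 4.472 → fails
(4, 6): LHS = 5, RHS = 2·√(6) ≈ 4.899 → fails
(5, 5): LHS = 5, RHS = 5 → holds
(6, 6): LHS = 6, RHS = 6 → holds

3 of 6 pairs satisfy the claim.

Answer: (4, 4), (5, 5), (6, 6)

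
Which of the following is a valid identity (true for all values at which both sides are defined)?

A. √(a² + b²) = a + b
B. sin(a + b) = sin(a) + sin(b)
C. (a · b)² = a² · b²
A: fails at (3, 4) — LHS = 5, RHS = 7.
B: fails at (1, 3) — LHS = sin(4) ≈ -0.7568, RHS = sin(3) + sin(1) ≈ 0.9826.
C: holds — e.g. at (1, 4), both sides equal 16.

Answer: C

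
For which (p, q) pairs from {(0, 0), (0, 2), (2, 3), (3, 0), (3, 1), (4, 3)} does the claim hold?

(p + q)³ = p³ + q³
Testing each pair:
(0, 0): LHS = 0, RHS = 0 → holds
(0, 2): LHS = 8, RHS = 8 → holds
(2, 3): LHS = 125, RHS = 35 → fails
(3, 0): LHS = 27, RHS = 27 → holds
(3, 1): LHS = 64, RHS = 28 → fails
(4, 3): LHS = 343, RHS = 91 → fails

3 of 6 pairs satisfy the claim.

Answer: (0, 0), (0, 2), (3, 0)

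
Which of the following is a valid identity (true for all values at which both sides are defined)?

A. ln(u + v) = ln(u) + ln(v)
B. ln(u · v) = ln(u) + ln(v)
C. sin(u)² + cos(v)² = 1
A: fails at (3, 5) — LHS = ln(8) ≈ 2.079, RHS = ln(3) + ln(5) ≈ 2.708.
B: holds — e.g. at (2, 2), both sides equal ln(4) ≈ 1.386.
C: fails at (3, 7) — LHS = sin(3)² + cos(7)² ≈ 0.5883, RHS = 1.

Answer: B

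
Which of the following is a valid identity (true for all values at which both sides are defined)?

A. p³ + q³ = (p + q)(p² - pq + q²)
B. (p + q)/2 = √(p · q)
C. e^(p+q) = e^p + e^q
A: holds — e.g. at (3, 7), both sides equal 370.
B: fails at (2, 5) — LHS = 7/2, RHS = √(10) ≈ 3.162.
C: fails at (2, 7) — LHS = e^9 ≈ 8103, RHS = e^2 + e^7 ≈ 1104.

Answer: A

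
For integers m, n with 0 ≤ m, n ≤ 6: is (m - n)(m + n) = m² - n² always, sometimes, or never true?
The identity holds for every pair in the range. For instance at (m, n) = (5, 4): both sides equal 9.

Answer: Always true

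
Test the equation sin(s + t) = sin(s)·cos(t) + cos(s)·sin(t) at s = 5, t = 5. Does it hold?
Substituting s = 5, t = 5:

LHS = sin(5 + 5) = sin(10) ≈ -0.544
RHS = sin(5)·cos(5) + cos(5)·sin(5) = 2·sin(5)·cos(5) ≈ -0.544

LHS = RHS, so the equation holds at this point.

Answer: Holds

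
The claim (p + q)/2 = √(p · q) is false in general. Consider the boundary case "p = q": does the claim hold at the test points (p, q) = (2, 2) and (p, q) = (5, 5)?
At (2, 2): LHS = 2, RHS = 2 → equal
At (5, 5): LHS = 5, RHS = 5 → equal

So the claim does hold at both of these boundary points, even though it is not an identity.

Answer: Yes, holds at both test points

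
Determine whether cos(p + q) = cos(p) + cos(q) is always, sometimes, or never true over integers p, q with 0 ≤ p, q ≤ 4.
Never true

The claim fails for every pair in the range. For instance at (p, q) = (2, 2): LHS = cos(4) ≈ -0.6536, RHS = 2·cos(2) ≈ -0.8323.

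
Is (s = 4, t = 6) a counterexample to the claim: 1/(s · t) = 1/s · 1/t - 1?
Substituting s = 4, t = 6:
LHS = 1/(4 · 6) = 1/24
RHS = 1/4 · 1/6 - 1 = -23/24

Since LHS ≠ RHS, this pair disproves the claim.

Answer: Yes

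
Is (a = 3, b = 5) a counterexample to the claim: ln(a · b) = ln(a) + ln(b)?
No

Substituting a = 3, b = 5:
LHS = ln(3 · 5) = ln(15) ≈ 2.708
RHS = ln(3) + ln(5) ≈ 2.708

The sides agree, so this pair does not disprove the claim.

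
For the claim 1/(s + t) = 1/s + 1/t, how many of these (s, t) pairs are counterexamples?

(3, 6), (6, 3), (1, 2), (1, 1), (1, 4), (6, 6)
6

Testing each pair:
(3, 6): LHS = 1/9, RHS = 1/2 → counterexample
(6, 3): LHS = 1/9, RHS = 1/2 → counterexample
(1, 2): LHS = 1/3, RHS = 3/2 → counterexample
(1, 1): LHS = 1/2, RHS = 2 → counterexample
(1, 4): LHS = 1/5, RHS = 5/4 → counterexample
(6, 6): LHS = 1/12, RHS = 1/3 → counterexample

That makes 6 counterexamples.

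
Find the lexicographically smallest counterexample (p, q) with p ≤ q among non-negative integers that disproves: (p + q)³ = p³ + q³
(p, q) = (1, 1)

At (0, 0): both sides equal 0, so it holds there.
At (0, 7): both sides equal 343, so it holds there.

Substituting (1, 1) into the claim:
LHS = (1 + 1)³ = 8
RHS = 1³ + 1³ = 2

Since LHS ≠ RHS, this pair disproves the claim, and no lexicographically smaller pair (p ≤ q, non-negative integers) does.

For instance (3, 5) is also a counterexample (LHS = 512, RHS = 152), but it's lexicographically larger.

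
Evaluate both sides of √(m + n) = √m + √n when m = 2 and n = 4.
LHS = √(2 + 4) = √(6) ≈ 2.449
RHS = √2 + √4 = √(2) + 2 ≈ 3.414

LHS ≠ RHS (they differ by about 0.9647), so the equation does not hold here.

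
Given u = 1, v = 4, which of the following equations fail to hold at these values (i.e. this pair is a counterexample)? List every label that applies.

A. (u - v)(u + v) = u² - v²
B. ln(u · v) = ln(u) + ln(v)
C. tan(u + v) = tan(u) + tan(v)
C

Evaluating each claim at the given values:
A. LHS = -15, RHS = -15 → holds here (LHS = RHS)
B. LHS = ln(4) ≈ 1.386, RHS = ln(4) ≈ 1.386 → holds here (LHS = RHS)
C. LHS = tan(5) ≈ -3.381, RHS = tan(4) + tan(1) ≈ 2.715 → fails here (LHS ≠ RHS)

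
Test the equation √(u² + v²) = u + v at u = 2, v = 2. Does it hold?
Substituting u = 2, v = 2:

LHS = √(2² + 2²) = 2·√(2) ≈ 2.828
RHS = 2 + 2 = 4

LHS ≠ RHS, so the equation does not hold at this point.

Answer: Fails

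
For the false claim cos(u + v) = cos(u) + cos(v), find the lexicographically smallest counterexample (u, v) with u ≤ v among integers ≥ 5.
(u, v) = (5, 5)

Substituting (5, 5) into the claim:
LHS = cos(5 + 5) = cos(10) ≈ -0.8391
RHS = cos(5) + cos(5) = 2·cos(5) ≈ 0.5673

Since LHS ≠ RHS, this pair disproves the claim, and no lexicographically smaller pair (u ≤ v, integers ≥ 5) does.

For instance (10, 10) is also a counterexample (LHS = cos(20) ≈ 0.4081, RHS = 2·cos(10) ≈ -1.678), but it's lexicographically larger.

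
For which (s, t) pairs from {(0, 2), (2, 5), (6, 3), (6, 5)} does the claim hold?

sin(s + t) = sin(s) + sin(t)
Testing each pair:
(0, 2): LHS = sin(2) ≈ 0.9093, RHS = sin(2) ≈ 0.9093 → holds
(2, 5): LHS = sin(7) ≈ 0.657, RHS = sin(5) + sin(2) ≈ -0.04963 → fails
(6, 3): LHS = sin(9) ≈ 0.4121, RHS = sin(6) + sin(3) ≈ -0.1383 → fails
(6, 5): LHS = sin(11) ≈ -1, RHS = sin(5) + sin(6) ≈ -1.238 → fails

1 of 4 pairs satisfies the claim.

Answer: (0, 2)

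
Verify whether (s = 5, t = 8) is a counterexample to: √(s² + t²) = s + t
Yes

Substituting s = 5, t = 8:
LHS = √(5² + 8²) = √(89) ≈ 9.434
RHS = 5 + 8 = 13

Since LHS ≠ RHS, this pair disproves the claim.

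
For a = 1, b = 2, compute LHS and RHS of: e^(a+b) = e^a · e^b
LHS = e^(1+2) = e^3 ≈ 20.09
RHS = e^1 · e^2 = e^3 ≈ 20.09

LHS = RHS: the two sides agree.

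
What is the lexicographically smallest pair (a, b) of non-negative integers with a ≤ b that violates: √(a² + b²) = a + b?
At (0, 1): both sides equal 1, so it holds there.

Substituting (1, 1) into the claim:
LHS = √(1² + 1²) = √(2) ≈ 1.414
RHS = 1 + 1 = 2

Since LHS ≠ RHS, this pair disproves the claim, and no lexicographically smaller pair (a ≤ b, non-negative integers) does.

For instance (2, 7) is also a counterexample (LHS = √(53) ≈ 7.28, RHS = 9), but it's lexicographically larger.

Answer: (a, b) = (1, 1)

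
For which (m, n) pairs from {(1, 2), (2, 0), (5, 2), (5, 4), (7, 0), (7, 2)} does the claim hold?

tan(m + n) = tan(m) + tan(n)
(2, 0), (7, 0)

Testing each pair:
(1, 2): LHS = tan(3) ≈ -0.1425, RHS = tan(2) + tan(1) ≈ -0.6276 → fails
(2, 0): LHS = tan(2) ≈ -2.185, RHS = tan(2) ≈ -2.185 → holds
(5, 2): LHS = tan(7) ≈ 0.8714, RHS = tan(5) + tan(2) ≈ -5.566 → fails
(5, 4): LHS = tan(9) ≈ -0.4523, RHS = tan(5) + tan(4) ≈ -2.223 → fails
(7, 0): LHS = tan(7) ≈ 0.8714, RHS = tan(7) ≈ 0.8714 → holds
(7, 2): LHS = tan(9) ≈ -0.4523, RHS = tan(2) + tan(7) ≈ -1.314 → fails

2 of 6 pairs satisfy the claim.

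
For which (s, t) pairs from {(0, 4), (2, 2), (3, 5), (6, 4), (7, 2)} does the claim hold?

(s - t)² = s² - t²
Testing each pair:
(0, 4): LHS = 16, RHS = -16 → fails
(2, 2): LHS = 0, RHS = 0 → holds
(3, 5): LHS = 4, RHS = -16 → fails
(6, 4): LHS = 4, RHS = 20 → fails
(7, 2): LHS = 25, RHS = 45 → fails

1 of 5 pairs satisfies the claim.

Answer: (2, 2)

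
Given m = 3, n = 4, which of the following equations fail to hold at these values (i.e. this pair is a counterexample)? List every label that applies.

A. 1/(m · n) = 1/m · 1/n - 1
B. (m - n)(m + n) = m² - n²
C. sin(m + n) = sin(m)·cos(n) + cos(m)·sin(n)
A

Evaluating each claim at the given values:
A. LHS = 1/12, RHS = -11/12 → fails here (LHS ≠ RHS)
B. LHS = -7, RHS = -7 → holds here (LHS = RHS)
C. LHS = sin(7) ≈ 0.657, RHS = sin(3)·cos(4) + sin(4)·cos(3) ≈ 0.657 → holds here (LHS = RHS)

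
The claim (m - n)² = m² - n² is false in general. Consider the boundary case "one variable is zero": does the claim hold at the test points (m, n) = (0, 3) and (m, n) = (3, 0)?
Only at (3, 0)

At (0, 3): LHS = 9 ≠ RHS = -9
At (3, 0): LHS = 9, RHS = 9 → equal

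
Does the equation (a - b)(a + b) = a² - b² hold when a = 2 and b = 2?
Substituting a = 2, b = 2:

LHS = (2 - 2)(2 + 2) = 0
RHS = 2² - 2² = 0

LHS = RHS, so the equation holds at this point.

Answer: Holds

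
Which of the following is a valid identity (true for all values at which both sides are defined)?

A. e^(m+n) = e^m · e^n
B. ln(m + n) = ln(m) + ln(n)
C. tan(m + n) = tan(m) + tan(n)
A

A: holds — e.g. at (1, 4), both sides equal e^5 ≈ 148.4.
B: fails at (6, 7) — LHS = ln(13) ≈ 2.565, RHS = ln(6) + ln(7) ≈ 3.738.
C: fails at (2, 2) — LHS = tan(4) ≈ 1.158, RHS = 2·tan(2) ≈ -4.37.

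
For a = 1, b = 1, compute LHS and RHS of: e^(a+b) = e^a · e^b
LHS = e^(1+1) = e^2 ≈ 7.389
RHS = e^1 · e^1 = e^2 ≈ 7.389

LHS = RHS: the two sides agree.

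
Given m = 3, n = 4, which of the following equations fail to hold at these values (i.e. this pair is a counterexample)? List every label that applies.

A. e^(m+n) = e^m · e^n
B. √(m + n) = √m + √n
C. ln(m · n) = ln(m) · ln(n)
B, C

Evaluating each claim at the given values:
A. LHS = e^7 ≈ 1097, RHS = e^7 ≈ 1097 → holds here (LHS = RHS)
B. LHS = √(7) ≈ 2.646, RHS = √(3) + 2 ≈ 3.732 → fails here (LHS ≠ RHS)
C. LHS = ln(12) ≈ 2.485, RHS = ln(3)·ln(4) ≈ 1.523 → fails here (LHS ≠ RHS)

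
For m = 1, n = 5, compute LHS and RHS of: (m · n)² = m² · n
LHS = (1 · 5)² = 25
RHS = 1² · 5 = 5

LHS ≠ RHS, so the equation does not hold here.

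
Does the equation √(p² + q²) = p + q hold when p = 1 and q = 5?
Substituting p = 1, q = 5:

LHS = √(1² + 5²) = √(26) ≈ 5.099
RHS = 1 + 5 = 6

LHS ≠ RHS, so the equation does not hold at this point.

Answer: Fails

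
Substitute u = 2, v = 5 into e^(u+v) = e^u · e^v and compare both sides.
LHS = e^(2+5) = e^7 ≈ 1097
RHS = e^2 · e^5 = e^7 ≈ 1097

LHS = RHS: the two sides agree.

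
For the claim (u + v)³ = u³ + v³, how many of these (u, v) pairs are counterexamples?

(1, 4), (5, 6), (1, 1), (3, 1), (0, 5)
Testing each pair:
(1, 4): LHS = 125, RHS = 65 → counterexample
(5, 6): LHS = 1331, RHS = 341 → counterexample
(1, 1): LHS = 8, RHS = 2 → counterexample
(3, 1): LHS = 64, RHS = 28 → counterexample
(0, 5): LHS = 125, RHS = 125 → satisfies claim

That makes 4 counterexamples.

Answer: 4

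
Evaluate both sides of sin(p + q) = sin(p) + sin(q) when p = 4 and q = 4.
LHS = sin(4 + 4) = sin(8) ≈ 0.9894
RHS = sin(4) + sin(4) = 2·sin(4) ≈ -1.514

LHS ≠ RHS (they differ by about 2.503), so the equation does not hold here.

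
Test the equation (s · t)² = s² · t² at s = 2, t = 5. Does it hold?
Holds

Substituting s = 2, t = 5:

LHS = (2 · 5)² = 100
RHS = 2² · 5² = 100

LHS = RHS, so the equation holds at this point.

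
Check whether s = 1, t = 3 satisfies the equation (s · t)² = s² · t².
Substituting s = 1, t = 3:

LHS = (1 · 3)² = 9
RHS = 1² · 3² = 9

LHS = RHS, so the equation holds at this point.

Answer: Holds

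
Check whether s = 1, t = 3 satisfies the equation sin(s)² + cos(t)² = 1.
Substituting s = 1, t = 3:

LHS = sin(1)² + cos(3)² ≈ 1.688
RHS = 1

LHS ≠ RHS, so the equation does not hold at this point.

Answer: Fails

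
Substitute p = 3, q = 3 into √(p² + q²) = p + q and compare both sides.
LHS = √(3² + 3²) = 3·√(2) ≈ 4.243
RHS = 3 + 3 = 6

LHS ≠ RHS (they differ by about 1.757), so the equation does not hold here.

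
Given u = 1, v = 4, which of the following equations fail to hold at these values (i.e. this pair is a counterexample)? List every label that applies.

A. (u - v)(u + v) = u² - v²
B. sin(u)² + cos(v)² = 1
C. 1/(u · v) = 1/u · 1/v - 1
Evaluating each claim at the given values:
A. LHS = -15, RHS = -15 → holds here (LHS = RHS)
B. LHS = cos(4)² + sin(1)² ≈ 1.135, RHS = 1 → fails here (LHS ≠ RHS)
C. LHS = 1/4, RHS = -3/4 → fails here (LHS ≠ RHS)

Answer: B, C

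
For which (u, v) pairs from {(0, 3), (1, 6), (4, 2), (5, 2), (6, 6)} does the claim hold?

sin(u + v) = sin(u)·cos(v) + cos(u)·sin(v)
Testing each pair:
(0, 3): LHS = sin(3) ≈ 0.1411, RHS = sin(3) ≈ 0.1411 → holds
(1, 6): LHS = sin(7) ≈ 0.657, RHS = sin(6)·cos(1) + sin(1)·cos(6) ≈ 0.657 → holds
(4, 2): LHS = sin(6) ≈ -0.2794, RHS = sin(2)·cos(4) + sin(4)·cos(2) ≈ -0.2794 → holds
(5, 2): LHS = sin(7) ≈ 0.657, RHS = sin(2)·cos(5) + sin(5)·cos(2) ≈ 0.657 → holds
(6, 6): LHS = sin(12) ≈ -0.5366, RHS = 2·sin(6)·cos(6) ≈ -0.5366 → holds

Every pair satisfies the claim.

Answer: All pairs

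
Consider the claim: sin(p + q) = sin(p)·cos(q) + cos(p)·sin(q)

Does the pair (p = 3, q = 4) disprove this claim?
Substituting p = 3, q = 4:
LHS = sin(3 + 4) = sin(7) ≈ 0.657
RHS = sin(3)·cos(4) + cos(3)·sin(4) = sin(3)·cos(4) + sin(4)·cos(3) ≈ 0.657

The sides agree, so this pair does not disprove the claim.

Answer: No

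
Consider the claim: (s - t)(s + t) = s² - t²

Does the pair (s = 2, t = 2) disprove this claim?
Substituting s = 2, t = 2:
LHS = (2 - 2)(2 + 2) = 0
RHS = 2² - 2² = 0

The sides agree, so this pair does not disprove the claim.

Answer: No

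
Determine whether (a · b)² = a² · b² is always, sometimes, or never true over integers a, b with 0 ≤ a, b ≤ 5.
Always true

The identity holds for every pair in the range. For instance at (a, b) = (5, 0): both sides equal 0.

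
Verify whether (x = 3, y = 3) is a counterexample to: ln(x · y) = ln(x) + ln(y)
Substituting x = 3, y = 3:
LHS = ln(3 · 3) = ln(9) ≈ 2.197
RHS = ln(3) + ln(3) = 2·ln(3) ≈ 2.197

The sides agree, so this pair does not disprove the claim.

Answer: No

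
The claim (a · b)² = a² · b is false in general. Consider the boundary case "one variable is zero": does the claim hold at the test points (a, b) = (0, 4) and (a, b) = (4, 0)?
At (0, 4): LHS = 0, RHS = 0 → equal
At (4, 0): LHS = 0, RHS = 0 → equal

So the claim does hold at both of these boundary points, even though it is not an identity.

Answer: Yes, holds at both test points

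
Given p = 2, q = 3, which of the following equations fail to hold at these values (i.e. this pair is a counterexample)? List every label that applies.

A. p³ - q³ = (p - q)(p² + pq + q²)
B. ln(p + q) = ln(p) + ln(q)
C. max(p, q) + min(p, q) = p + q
B

Evaluating each claim at the given values:
A. LHS = -19, RHS = -19 → holds here (LHS = RHS)
B. LHS = ln(5) ≈ 1.609, RHS = ln(2) + ln(3) ≈ 1.792 → fails here (LHS ≠ RHS)
C. LHS = 5, RHS = 5 → holds here (LHS = RHS)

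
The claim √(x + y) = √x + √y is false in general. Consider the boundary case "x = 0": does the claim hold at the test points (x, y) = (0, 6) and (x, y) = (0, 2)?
Yes, holds at both test points

At (0, 6): LHS = √(6) ≈ 2.449, RHS = √(6) ≈ 2.449 → equal
At (0, 2): LHS = √(2) ≈ 1.414, RHS = √(2) ≈ 1.414 → equal

So the claim does hold at both of these boundary points, even though it is not an identity.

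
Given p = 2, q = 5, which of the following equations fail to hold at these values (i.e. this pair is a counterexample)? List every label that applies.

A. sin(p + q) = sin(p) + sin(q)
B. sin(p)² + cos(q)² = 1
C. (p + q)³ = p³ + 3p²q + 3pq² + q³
A, B

Evaluating each claim at the given values:
A. LHS = sin(7) ≈ 0.657, RHS = sin(5) + sin(2) ≈ -0.04963 → fails here (LHS ≠ RHS)
B. LHS = cos(5)² + sin(2)² ≈ 0.9073, RHS = 1 → fails here (LHS ≠ RHS)
C. LHS = 343, RHS = 343 → holds here (LHS = RHS)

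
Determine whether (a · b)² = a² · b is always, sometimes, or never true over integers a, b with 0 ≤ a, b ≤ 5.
It holds at (a, b) = (0, 0) (both sides equal 0), but fails at (a, b) = (5, 3) (LHS = 225, RHS = 75).

Answer: Sometimes true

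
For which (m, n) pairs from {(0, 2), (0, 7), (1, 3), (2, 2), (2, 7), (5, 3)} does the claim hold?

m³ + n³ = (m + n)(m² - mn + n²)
Testing each pair:
(0, 2): LHS = 8, RHS = 8 → holds
(0, 7): LHS = 343, RHS = 343 → holds
(1, 3): LHS = 28, RHS = 28 → holds
(2, 2): LHS = 16, RHS = 16 → holds
(2, 7): LHS = 351, RHS = 351 → holds
(5, 3): LHS = 152, RHS = 152 → holds

Every pair satisfies the claim.

Answer: All pairs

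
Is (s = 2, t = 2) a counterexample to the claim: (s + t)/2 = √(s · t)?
Substituting s = 2, t = 2:
LHS = (2 + 2)/2 = 2
RHS = √(2 · 2) = 2

The sides agree, so this pair does not disprove the claim.

Answer: No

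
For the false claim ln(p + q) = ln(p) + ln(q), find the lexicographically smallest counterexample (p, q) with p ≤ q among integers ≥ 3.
(p, q) = (3, 3)

Substituting (3, 3) into the claim:
LHS = ln(3 + 3) = ln(6) ≈ 1.792
RHS = ln(3) + ln(3) = 2·ln(3) ≈ 2.197

Since LHS ≠ RHS, this pair disproves the claim, and no lexicographically smaller pair (p ≤ q, integers ≥ 3) does.

For instance (8, 10) is also a counterexample (LHS = ln(18) ≈ 2.89, RHS = ln(8) + ln(10) ≈ 4.382), but it's lexicographically larger.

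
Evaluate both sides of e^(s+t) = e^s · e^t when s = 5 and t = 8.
LHS = e^(5+8) = e^13 ≈ 442413.4
RHS = e^5 · e^8 = e^13 ≈ 442413.4

LHS = RHS: the two sides agree.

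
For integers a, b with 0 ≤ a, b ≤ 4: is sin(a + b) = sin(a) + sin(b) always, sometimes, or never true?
Sometimes true

It holds at (a, b) = (0, 2) (both sides equal sin(2) ≈ 0.9093), but fails at (a, b) = (2, 1) (LHS = sin(3) ≈ 0.1411, RHS = sin(1) + sin(2) ≈ 1.751).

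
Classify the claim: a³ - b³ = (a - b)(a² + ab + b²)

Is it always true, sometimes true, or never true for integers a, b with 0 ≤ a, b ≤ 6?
Always true

The identity holds for every pair in the range. For instance at (a, b) = (1, 2): both sides equal -7.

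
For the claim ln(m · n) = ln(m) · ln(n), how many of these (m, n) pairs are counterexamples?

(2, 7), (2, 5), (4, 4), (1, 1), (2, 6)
4

Testing each pair:
(2, 7): LHS = ln(14) ≈ 2.639, RHS = ln(2)·ln(7) ≈ 1.349 → counterexample
(2, 5): LHS = ln(10) ≈ 2.303, RHS = ln(2)·ln(5) ≈ 1.116 → counterexample
(4, 4): LHS = ln(16) ≈ 2.773, RHS = ln(4)² ≈ 1.922 → counterexample
(1, 1): LHS = 0, RHS = 0 → satisfies claim
(2, 6): LHS = ln(12) ≈ 2.485, RHS = ln(2)·ln(6) ≈ 1.242 → counterexample

That makes 4 counterexamples.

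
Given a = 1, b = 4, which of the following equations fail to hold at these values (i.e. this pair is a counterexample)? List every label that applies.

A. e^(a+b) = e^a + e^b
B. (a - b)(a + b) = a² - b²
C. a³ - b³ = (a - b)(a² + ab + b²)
Evaluating each claim at the given values:
A. LHS = e^5 ≈ 148.4, RHS = e + e^4 ≈ 57.32 → fails here (LHS ≠ RHS)
B. LHS = -15, RHS = -15 → holds here (LHS = RHS)
C. LHS = -63, RHS = -63 → holds here (LHS = RHS)

Answer: A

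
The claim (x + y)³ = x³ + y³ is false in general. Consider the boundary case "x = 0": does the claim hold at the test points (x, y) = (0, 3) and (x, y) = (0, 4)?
At (0, 3): LHS = 27, RHS = 27 → equal
At (0, 4): LHS = 64, RHS = 64 → equal

So the claim does hold at both of these boundary points, even though it is not an identity.

Answer: Yes, holds at both test points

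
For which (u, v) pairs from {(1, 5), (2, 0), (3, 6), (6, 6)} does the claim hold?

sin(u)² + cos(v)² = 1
Testing each pair:
(1, 5): LHS = cos(5)² + sin(1)² ≈ 0.7885, RHS = 1 → fails
(2, 0): LHS = sin(2)² + 1 ≈ 1.827, RHS = 1 → fails
(3, 6): LHS = sin(3)² + cos(6)² ≈ 0.9418, RHS = 1 → fails
(6, 6): LHS = sin(6)² + cos(6)² = 1, RHS = 1 → holds

1 of 4 pairs satisfies the claim.

Answer: (6, 6)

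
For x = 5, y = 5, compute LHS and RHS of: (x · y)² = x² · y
LHS = (5 · 5)² = 625
RHS = 5² · 5 = 125

LHS ≠ RHS, so the equation does not hold here.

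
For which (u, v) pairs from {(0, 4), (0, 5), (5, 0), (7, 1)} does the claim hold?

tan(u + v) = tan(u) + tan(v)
(0, 4), (0, 5), (5, 0)

Testing each pair:
(0, 4): LHS = tan(4) ≈ 1.158, RHS = tan(4) ≈ 1.158 → holds
(0, 5): LHS = tan(5) ≈ -3.381, RHS = tan(5) ≈ -3.381 → holds
(5, 0): LHS = tan(5) ≈ -3.381, RHS = tan(5) ≈ -3.381 → holds
(7, 1): LHS = tan(8) ≈ -6.8, RHS = tan(7) + tan(1) ≈ 2.429 → fails

3 of 4 pairs satisfy the claim.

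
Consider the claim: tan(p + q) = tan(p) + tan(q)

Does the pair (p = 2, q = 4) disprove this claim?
Substituting p = 2, q = 4:
LHS = tan(2 + 4) = tan(6) ≈ -0.291
RHS = tan(2) + tan(4) ≈ -1.027

Since LHS ≠ RHS, this pair disproves the claim.

Answer: Yes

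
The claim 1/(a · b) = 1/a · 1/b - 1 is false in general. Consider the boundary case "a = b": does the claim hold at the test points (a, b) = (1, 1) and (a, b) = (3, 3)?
At (1, 1): LHS = 1 ≠ RHS = 0
At (3, 3): LHS = 1/9 ≠ RHS = -8/9

Answer: No, fails at both test points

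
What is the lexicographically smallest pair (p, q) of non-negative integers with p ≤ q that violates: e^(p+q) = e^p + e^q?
(p, q) = (0, 0)

Substituting (0, 0) into the claim:
LHS = e^(0+0) = 1
RHS = e^0 + e^0 = 2

Since LHS ≠ RHS, this pair disproves the claim, and no lexicographically smaller pair (p ≤ q, non-negative integers) does.

For instance (5, 7) is also a counterexample (LHS = e^12 ≈ 162754.8, RHS = e^5 + e^7 ≈ 1245), but it's lexicographically larger.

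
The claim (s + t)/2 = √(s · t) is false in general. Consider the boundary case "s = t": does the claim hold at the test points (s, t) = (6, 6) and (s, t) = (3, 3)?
Yes, holds at both test points

At (6, 6): LHS = 6, RHS = 6 → equal
At (3, 3): LHS = 3, RHS = 3 → equal

So the claim does hold at both of these boundary points, even though it is not an identity.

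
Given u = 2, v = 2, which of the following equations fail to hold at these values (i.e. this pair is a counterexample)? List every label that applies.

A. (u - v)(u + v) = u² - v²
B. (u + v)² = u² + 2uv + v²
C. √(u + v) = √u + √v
Evaluating each claim at the given values:
A. LHS = 0, RHS = 0 → holds here (LHS = RHS)
B. LHS = 16, RHS = 16 → holds here (LHS = RHS)
C. LHS = 2, RHS = 2·√(2) ≈ 2.828 → fails here (LHS ≠ RHS)

Answer: C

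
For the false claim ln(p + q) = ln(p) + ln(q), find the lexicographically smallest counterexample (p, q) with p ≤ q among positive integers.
Substituting (1, 1) into the claim:
LHS = ln(1 + 1) = ln(2) ≈ 0.6931
RHS = ln(1) + ln(1) = 0

Since LHS ≠ RHS, this pair disproves the claim, and no lexicographically smaller pair (p ≤ q, positive integers) does.

For instance (7, 8) is also a counterexample (LHS = ln(15) ≈ 2.708, RHS = ln(7) + ln(8) ≈ 4.025), but it's lexicographically larger.

Answer: (p, q) = (1, 1)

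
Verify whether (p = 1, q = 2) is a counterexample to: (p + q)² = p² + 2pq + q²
Substituting p = 1, q = 2:
LHS = (1 + 2)² = 9
RHS = 1² + 2·1·2 + 2² = 9

The sides agree, so this pair does not disprove the claim.

Answer: No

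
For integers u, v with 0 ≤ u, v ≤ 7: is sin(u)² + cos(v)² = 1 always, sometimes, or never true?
Sometimes true

It holds at (u, v) = (3, 3) (both sides equal 1), but fails at (u, v) = (1, 6) (LHS = sin(1)² + cos(6)² ≈ 1.63, RHS = 1).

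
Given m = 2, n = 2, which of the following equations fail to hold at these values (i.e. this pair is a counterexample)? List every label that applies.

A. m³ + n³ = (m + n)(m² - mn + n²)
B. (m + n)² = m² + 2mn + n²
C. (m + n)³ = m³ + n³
C

Evaluating each claim at the given values:
A. LHS = 16, RHS = 16 → holds here (LHS = RHS)
B. LHS = 16, RHS = 16 → holds here (LHS = RHS)
C. LHS = 64, RHS = 16 → fails here (LHS ≠ RHS)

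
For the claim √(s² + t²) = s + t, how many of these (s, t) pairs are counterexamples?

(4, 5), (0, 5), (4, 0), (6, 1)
Testing each pair:
(4, 5): LHS = √(41) ≈ 6.403, RHS = 9 → counterexample
(0, 5): LHS = 5, RHS = 5 → satisfies claim
(4, 0): LHS = 4, RHS = 4 → satisfies claim
(6, 1): LHS = √(37) ≈ 6.083, RHS = 7 → counterexample

That makes 2 counterexamples.

Answer: 2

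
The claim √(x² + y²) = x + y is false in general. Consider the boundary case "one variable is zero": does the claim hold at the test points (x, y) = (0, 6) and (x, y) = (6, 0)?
Yes, holds at both test points

At (0, 6): LHS = 6, RHS = 6 → equal
At (6, 0): LHS = 6, RHS = 6 → equal

So the claim does hold at both of these boundary points, even though it is not an identity.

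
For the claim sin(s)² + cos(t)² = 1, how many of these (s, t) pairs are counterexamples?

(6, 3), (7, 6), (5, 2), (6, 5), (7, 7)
4

Testing each pair:
(6, 3): LHS = sin(6)² + cos(3)² ≈ 1.058, RHS = 1 → counterexample
(7, 6): LHS = sin(7)² + cos(6)² ≈ 1.354, RHS = 1 → counterexample
(5, 2): LHS = cos(2)² + sin(5)² ≈ 1.093, RHS = 1 → counterexample
(6, 5): LHS = sin(6)² + cos(5)² ≈ 0.1585, RHS = 1 → counterexample
(7, 7): LHS = sin(7)² + cos(7)² = 1, RHS = 1 → satisfies claim

That makes 4 counterexamples.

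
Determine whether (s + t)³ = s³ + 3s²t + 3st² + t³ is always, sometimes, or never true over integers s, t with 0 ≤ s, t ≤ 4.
Always true

The identity holds for every pair in the range. For instance at (s, t) = (1, 2): both sides equal 27.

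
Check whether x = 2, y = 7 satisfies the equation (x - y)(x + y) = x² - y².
Substituting x = 2, y = 7:

LHS = (2 - 7)(2 + 7) = -45
RHS = 2² - 7² = -45

LHS = RHS, so the equation holds at this point.

Answer: Holds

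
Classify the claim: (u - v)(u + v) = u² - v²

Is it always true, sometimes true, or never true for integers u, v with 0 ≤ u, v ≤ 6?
Always true

The identity holds for every pair in the range. For instance at (u, v) = (3, 5): both sides equal -16.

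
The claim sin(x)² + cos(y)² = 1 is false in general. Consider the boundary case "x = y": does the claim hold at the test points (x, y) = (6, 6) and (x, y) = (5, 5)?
At (6, 6): LHS = sin(6)² + cos(6)² = 1, RHS = 1 → equal
At (5, 5): LHS = cos(5)² + sin(5)² = 1, RHS = 1 → equal

So the claim does hold at both of these boundary points, even though it is not an identity.

Answer: Yes, holds at both test points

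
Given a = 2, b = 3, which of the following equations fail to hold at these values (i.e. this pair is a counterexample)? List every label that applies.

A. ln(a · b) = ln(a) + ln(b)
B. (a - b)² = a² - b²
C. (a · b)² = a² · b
Evaluating each claim at the given values:
A. LHS = ln(6) ≈ 1.792, RHS = ln(2) + ln(3) ≈ 1.792 → holds here (LHS = RHS)
B. LHS = 1, RHS = -5 → fails here (LHS ≠ RHS)
C. LHS = 36, RHS = 12 → fails here (LHS ≠ RHS)

Answer: B, C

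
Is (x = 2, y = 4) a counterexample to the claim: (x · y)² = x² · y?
Substituting x = 2, y = 4:
LHS = (2 · 4)² = 64
RHS = 2² · 4 = 16

Since LHS ≠ RHS, this pair disproves the claim.

Answer: Yes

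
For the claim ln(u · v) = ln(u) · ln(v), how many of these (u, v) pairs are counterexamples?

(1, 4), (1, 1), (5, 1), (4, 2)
Testing each pair:
(1, 4): LHS = ln(4) ≈ 1.386, RHS = 0 → counterexample
(1, 1): LHS = 0, RHS = 0 → satisfies claim
(5, 1): LHS = ln(5) ≈ 1.609, RHS = 0 → counterexample
(4, 2): LHS = ln(8) ≈ 2.079, RHS = ln(2)·ln(4) ≈ 0.9609 → counterexample

That makes 3 counterexamples.

Answer: 3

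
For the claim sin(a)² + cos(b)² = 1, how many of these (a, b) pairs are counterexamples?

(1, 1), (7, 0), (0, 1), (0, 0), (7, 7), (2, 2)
2

Testing each pair:
(1, 1): LHS = cos(1)² + sin(1)² = 1, RHS = 1 → satisfies claim
(7, 0): LHS = sin(7)² + 1 ≈ 1.432, RHS = 1 → counterexample
(0, 1): LHS = cos(1)² ≈ 0.2919, RHS = 1 → counterexample
(0, 0): LHS = 1, RHS = 1 → satisfies claim
(7, 7): LHS = sin(7)² + cos(7)² = 1, RHS = 1 → satisfies claim
(2, 2): LHS = cos(2)² + sin(2)² = 1, RHS = 1 → satisfies claim

That makes 2 counterexamples.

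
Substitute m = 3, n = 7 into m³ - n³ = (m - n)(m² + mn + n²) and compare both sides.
LHS = 3³ - 7³ = -316
RHS = (3 - 7)(3² + 3·7 + 7²) = -316

LHS = RHS: the two sides agree.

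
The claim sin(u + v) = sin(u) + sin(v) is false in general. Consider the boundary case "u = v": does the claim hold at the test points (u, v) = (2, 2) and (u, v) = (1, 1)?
No, fails at both test points

At (2, 2): LHS = sin(4) ≈ -0.7568 ≠ RHS = 2·sin(2) ≈ 1.819
At (1, 1): LHS = sin(2) ≈ 0.9093 ≠ RHS = 2·sin(1) ≈ 1.683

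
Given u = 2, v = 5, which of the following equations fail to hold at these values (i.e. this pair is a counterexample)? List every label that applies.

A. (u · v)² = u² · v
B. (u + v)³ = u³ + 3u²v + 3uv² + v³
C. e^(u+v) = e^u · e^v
Evaluating each claim at the given values:
A. LHS = 100, RHS = 20 → fails here (LHS ≠ RHS)
B. LHS = 343, RHS = 343 → holds here (LHS = RHS)
C. LHS = e^7 ≈ 1097, RHS = e^7 ≈ 1097 → holds here (LHS = RHS)

Answer: A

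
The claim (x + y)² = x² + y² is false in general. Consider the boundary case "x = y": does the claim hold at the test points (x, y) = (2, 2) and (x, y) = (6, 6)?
At (2, 2): LHS = 16 ≠ RHS = 8
At (6, 6): LHS = 144 ≠ RHS = 72

Answer: No, fails at both test points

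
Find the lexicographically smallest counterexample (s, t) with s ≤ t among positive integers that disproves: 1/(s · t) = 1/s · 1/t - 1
Substituting (1, 1) into the claim:
LHS = 1/(1 · 1) = 1
RHS = 1/1 · 1/1 - 1 = 0

Since LHS ≠ RHS, this pair disproves the claim, and no lexicographically smaller pair (s ≤ t, positive integers) does.

For instance (6, 8) is also a counterexample (LHS = 1/48, RHS = -47/48), but it's lexicographically larger.

Answer: (s, t) = (1, 1)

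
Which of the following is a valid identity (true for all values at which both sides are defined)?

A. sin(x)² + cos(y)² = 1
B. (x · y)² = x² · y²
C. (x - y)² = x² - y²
A: fails at (1, 3) — LHS = sin(1)² + cos(3)² ≈ 1.688, RHS = 1.
B: holds — e.g. at (3, 5), both sides equal 225.
C: fails at (2, 3) — LHS = 1, RHS = -5.

Answer: B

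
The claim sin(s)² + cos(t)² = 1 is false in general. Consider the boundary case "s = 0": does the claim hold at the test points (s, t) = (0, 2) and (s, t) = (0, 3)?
At (0, 2): LHS = cos(2)² ≈ 0.1732 ≠ RHS = 1
At (0, 3): LHS = cos(3)² ≈ 0.9801 ≠ RHS = 1

Answer: No, fails at both test points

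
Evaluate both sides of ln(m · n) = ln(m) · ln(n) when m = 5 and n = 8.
LHS = ln(5 · 8) = ln(40) ≈ 3.689
RHS = ln(5) · ln(8) ≈ 3.347

LHS ≠ RHS (they differ by about 0.3421), so the equation does not hold here.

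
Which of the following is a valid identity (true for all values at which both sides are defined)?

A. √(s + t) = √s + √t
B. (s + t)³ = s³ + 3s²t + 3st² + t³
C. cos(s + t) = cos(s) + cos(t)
B

A: fails at (4, 4) — LHS = 2·√(2) ≈ 2.828, RHS = 4.
B: holds — e.g. at (2, 4), both sides equal 216.
C: fails at (2, 4) — LHS = cos(6) ≈ 0.9602, RHS = cos(4) + cos(2) ≈ -1.07.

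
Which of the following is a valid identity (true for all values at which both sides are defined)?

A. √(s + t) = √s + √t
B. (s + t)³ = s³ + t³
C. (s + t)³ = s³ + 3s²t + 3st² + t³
A: fails at (4, 4) — LHS = 2·√(2) ≈ 2.828, RHS = 4.
B: fails at (4, 6) — LHS = 1000, RHS = 280.
C: holds — e.g. at (2, 4), both sides equal 216.

Answer: C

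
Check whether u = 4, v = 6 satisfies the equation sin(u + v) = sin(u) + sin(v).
Substituting u = 4, v = 6:

LHS = sin(4 + 6) = sin(10) ≈ -0.544
RHS = sin(4) + sin(6) ≈ -1.036

LHS ≠ RHS, so the equation does not hold at this point.

Answer: Fails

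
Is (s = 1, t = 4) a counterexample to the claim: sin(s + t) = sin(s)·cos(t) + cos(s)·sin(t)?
Substituting s = 1, t = 4:
LHS = sin(1 + 4) = sin(5) ≈ -0.9589
RHS = sin(1)·cos(4) + cos(1)·sin(4) = sin(1)·cos(4) + sin(4)·cos(1) ≈ -0.9589

The sides agree, so this pair does not disprove the claim.

Answer: No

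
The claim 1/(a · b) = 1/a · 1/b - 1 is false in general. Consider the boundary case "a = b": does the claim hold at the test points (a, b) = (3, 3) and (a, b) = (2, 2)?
No, fails at both test points

At (3, 3): LHS = 1/9 ≠ RHS = -8/9
At (2, 2): LHS = 1/4 ≠ RHS = -3/4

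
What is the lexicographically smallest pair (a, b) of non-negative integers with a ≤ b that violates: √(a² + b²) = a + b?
Substituting (1, 1) into the claim:
LHS = √(1² + 1²) = √(2) ≈ 1.414
RHS = 1 + 1 = 2

Since LHS ≠ RHS, this pair disproves the claim, and no lexicographically smaller pair (a ≤ b, non-negative integers) does.

For instance (3, 3) is also a counterexample (LHS = 3·√(2) ≈ 4.243, RHS = 6), but it's lexicographically larger.

Answer: (a, b) = (1, 1)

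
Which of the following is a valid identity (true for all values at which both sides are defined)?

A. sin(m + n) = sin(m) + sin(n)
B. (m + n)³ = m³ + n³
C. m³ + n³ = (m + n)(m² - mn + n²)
C

A: fails at (4, 5) — LHS = sin(9) ≈ 0.4121, RHS = sin(5) + sin(4) ≈ -1.716.
B: fails at (3, 4) — LHS = 343, RHS = 91.
C: holds — e.g. at (2, 4), both sides equal 72.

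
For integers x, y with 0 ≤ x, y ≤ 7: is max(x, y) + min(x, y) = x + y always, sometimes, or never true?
The identity holds for every pair in the range. For instance at (x, y) = (5, 3): both sides equal 8.

Answer: Always true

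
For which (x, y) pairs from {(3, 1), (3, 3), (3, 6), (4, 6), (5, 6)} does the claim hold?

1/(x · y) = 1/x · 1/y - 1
Testing each pair:
(3, 1): LHS = 1/3, RHS = -2/3 → fails
(3, 3): LHS = 1/9, RHS = -8/9 → fails
(3, 6): LHS = 1/18, RHS = -17/18 → fails
(4, 6): LHS = 1/24, RHS = -23/24 → fails
(5, 6): LHS = 1/30, RHS = -29/30 → fails

No pair satisfies the claim.

Answer: None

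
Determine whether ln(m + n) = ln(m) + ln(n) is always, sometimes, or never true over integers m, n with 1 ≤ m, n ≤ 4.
Sometimes true

It holds at (m, n) = (2, 2) (both sides equal ln(4) ≈ 1.386), but fails at (m, n) = (3, 3) (LHS = ln(6) ≈ 1.792, RHS = 2·ln(3) ≈ 2.197).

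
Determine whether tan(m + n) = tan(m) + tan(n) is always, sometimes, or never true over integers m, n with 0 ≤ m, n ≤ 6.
Sometimes true

It holds at (m, n) = (0, 1) (both sides equal tan(1) ≈ 1.557), but fails at (m, n) = (3, 3) (LHS = tan(6) ≈ -0.291, RHS = 2·tan(3) ≈ -0.2851).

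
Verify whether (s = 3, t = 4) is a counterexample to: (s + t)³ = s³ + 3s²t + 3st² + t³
No

Substituting s = 3, t = 4:
LHS = (3 + 4)³ = 343
RHS = 3³ + 3·3²·4 + 3·3·4² + 4³ = 343

The sides agree, so this pair does not disprove the claim.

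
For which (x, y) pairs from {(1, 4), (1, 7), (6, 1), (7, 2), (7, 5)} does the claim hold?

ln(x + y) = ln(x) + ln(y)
None

Testing each pair:
(1, 4): LHS = ln(5) ≈ 1.609, RHS = ln(4) ≈ 1.386 → fails
(1, 7): LHS = ln(8) ≈ 2.079, RHS = ln(7) ≈ 1.946 → fails
(6, 1): LHS = ln(7) ≈ 1.946, RHS = ln(6) ≈ 1.792 → fails
(7, 2): LHS = ln(9) ≈ 2.197, RHS = ln(2) + ln(7) ≈ 2.639 → fails
(7, 5): LHS = ln(12) ≈ 2.485, RHS = ln(5) + ln(7) ≈ 3.555 → fails

No pair satisfies the claim.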